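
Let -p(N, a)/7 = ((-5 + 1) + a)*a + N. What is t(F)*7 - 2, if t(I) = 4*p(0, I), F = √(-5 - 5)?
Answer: 1958 + 784*I*√10 ≈ 1958.0 + 2479.2*I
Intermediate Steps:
F = I*√10 (F = √(-10) = I*√10 ≈ 3.1623*I)
p(N, a) = -7*N - 7*a*(-4 + a) (p(N, a) = -7*(((-5 + 1) + a)*a + N) = -7*((-4 + a)*a + N) = -7*(a*(-4 + a) + N) = -7*(N + a*(-4 + a)) = -7*N - 7*a*(-4 + a))
t(I) = -28*I² + 112*I (t(I) = 4*(-7*0 - 7*I² + 28*I) = 4*(0 - 7*I² + 28*I) = 4*(-7*I² + 28*I) = -28*I² + 112*I)
t(F)*7 - 2 = (28*(I*√10)*(4 - I*√10))*7 - 2 = (28*I*√10*(4 - I*√10))*7 - 2 = 196*I*√10*(4 - I*√10) - 2 = -2 + 196*I*√10*(4 - I*√10)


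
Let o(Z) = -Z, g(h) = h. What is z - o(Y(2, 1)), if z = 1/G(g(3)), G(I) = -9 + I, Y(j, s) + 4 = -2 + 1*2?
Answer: -25/6 ≈ -4.1667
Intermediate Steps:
Y(j, s) = -4 (Y(j, s) = -4 + (-2 + 1*2) = -4 + (-2 + 2) = -4 + 0 = -4)
z = -⅙ (z = 1/(-9 + 3) = 1/(-6) = -⅙ ≈ -0.16667)
z - o(Y(2, 1)) = -⅙ - (-1)*(-4) = -⅙ - 1*4 = -⅙ - 4 = -25/6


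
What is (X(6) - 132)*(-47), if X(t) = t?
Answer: 5922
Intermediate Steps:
(X(6) - 132)*(-47) = (6 - 132)*(-47) = -126*(-47) = 5922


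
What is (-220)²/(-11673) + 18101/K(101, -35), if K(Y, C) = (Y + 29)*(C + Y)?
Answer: -67993009/33384780 ≈ -2.0366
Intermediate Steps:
K(Y, C) = (29 + Y)*(C + Y)
(-220)²/(-11673) + 18101/K(101, -35) = (-220)²/(-11673) + 18101/(101² + 29*(-35) + 29*101 - 35*101) = 48400*(-1/11673) + 18101/(10201 - 1015 + 2929 - 3535) = -48400/11673 + 18101/8580 = -67993009/33384780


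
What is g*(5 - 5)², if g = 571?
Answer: 0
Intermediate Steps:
g*(5 - 5)² = 571*(5 - 5)² = 571*0² = 571*0 = 0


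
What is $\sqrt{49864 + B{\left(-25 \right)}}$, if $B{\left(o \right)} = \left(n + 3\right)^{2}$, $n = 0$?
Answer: $\sqrt{49873} \approx 223.32$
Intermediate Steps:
$B{\left(o \right)} = 9$ ($B{\left(o \right)} = \left(0 + 3\right)^{2} = 3^{2} = 9$)
$\sqrt{49864 + B{\left(-25 \right)}} = \sqrt{49864 + 9} = \sqrt{49873}$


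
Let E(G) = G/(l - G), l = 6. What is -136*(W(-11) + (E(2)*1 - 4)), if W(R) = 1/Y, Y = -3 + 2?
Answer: 612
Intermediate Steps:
Y = -1
W(R) = -1 (W(R) = 1/(-1) = -1)
E(G) = G/(6 - G)
-136*(W(-11) + (E(2)*1 - 4)) = -136*(-1 + (-1*2/(-6 + 2)*1 - 4)) = -136*(-1 + (-1*2/(-4)*1 - 4)) = -136*(-1 + (-1*2*(-¼)*1 - 4)) = -136*(-1 + ((½)*1 - 4)) = -136*(-1 + (½ - 4)) = -136*(-1 - 7/2) = -136*(-9/2) = 612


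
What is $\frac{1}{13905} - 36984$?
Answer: $- \frac{514262519}{13905} \approx -36984.0$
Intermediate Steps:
$\frac{1}{13905} - 36984 = - \frac{514262519}{13905}$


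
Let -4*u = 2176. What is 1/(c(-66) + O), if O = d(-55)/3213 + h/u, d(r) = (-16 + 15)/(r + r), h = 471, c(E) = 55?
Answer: 5654880/306122371 ≈ 0.018473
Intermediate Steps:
d(r) = -1/(2*r)
u = -544 (u = -¼*2176 = -544)
O = -4896029/5654880 (O = -½/(-55)/3213 + 471/(-544) = -½*(-1/55)*(1/3213) + 471*(-1/544) = (1/110)*(1/3213) - 471/544 = 1/353430 - 471/544 = -4896029/5654880 ≈ -0.86581)
1/(c(-66) + O) = 1/(55 - 4896029/5654880) = 1/(306122371/5654880) = 5654880/306122371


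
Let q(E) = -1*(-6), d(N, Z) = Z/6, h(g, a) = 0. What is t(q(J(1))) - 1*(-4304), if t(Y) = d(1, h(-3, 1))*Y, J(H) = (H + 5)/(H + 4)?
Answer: 4304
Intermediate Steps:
d(N, Z) = Z/6 (d(N, Z) = Z*(1/6) = Z/6)
J(H) = (5 + H)/(4 + H)
q(E) = 6
t(Y) = 0 (t(Y) = ((1/6)*0)*Y = 0*Y = 0)
t(q(J(1))) - 1*(-4304) = 0 - 1*(-4304) = 0 + 4304 = 4304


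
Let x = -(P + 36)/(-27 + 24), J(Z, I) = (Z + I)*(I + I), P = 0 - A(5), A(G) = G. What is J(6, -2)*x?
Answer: -496/3 ≈ -165.33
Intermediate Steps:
P = -5 (P = 0 - 1*5 = 0 - 5 = -5)
J(Z, I) = 2*I*(I + Z) (J(Z, I) = (I + Z)*(2*I) = 2*I*(I + Z))
x = 31/3 (x = -(-5 + 36)/(-27 + 24) = -31/(-3) = -31*(-1)/3 = -1*(-31/3) = 31/3 ≈ 10.333)
J(6, -2)*x = (2*(-2)*(-2 + 6))*(31/3) = (2*(-2)*4)*(31/3) = -16*31/3 = -496/3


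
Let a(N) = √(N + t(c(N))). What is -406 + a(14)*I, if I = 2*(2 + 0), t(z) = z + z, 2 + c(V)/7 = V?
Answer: -406 + 4*√182 ≈ -352.04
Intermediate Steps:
c(V) = -14 + 7*V
t(z) = 2*z
I = 4 (I = 2*2 = 4)
a(N) = √(-28 + 15*N) (a(N) = √(N + 2*(-14 + 7*N)) = √(N + (-28 + 14*N)) = √(-28 + 15*N))
-406 + a(14)*I = -406 + √(-28 + 15*14)*4 = -406 + √(-28 + 210)*4 = -406 + √182*4 = -406 + 4*√182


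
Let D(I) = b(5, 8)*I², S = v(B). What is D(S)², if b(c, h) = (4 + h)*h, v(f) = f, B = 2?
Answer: 147456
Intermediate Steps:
b(c, h) = h*(4 + h)
S = 2
D(I) = 96*I² (D(I) = (8*(4 + 8))*I² = (8*12)*I² = 96*I²)
D(S)² = (96*2²)² = (96*4)² = 384² = 147456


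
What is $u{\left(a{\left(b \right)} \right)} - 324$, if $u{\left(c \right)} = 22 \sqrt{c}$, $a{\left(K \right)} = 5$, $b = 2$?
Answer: $-324 + 22 \sqrt{5} \approx -274.81$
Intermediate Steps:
$u{\left(a{\left(b \right)} \right)} - 324 = 22 \sqrt{5} - 324 = -324 + 22 \sqrt{5}$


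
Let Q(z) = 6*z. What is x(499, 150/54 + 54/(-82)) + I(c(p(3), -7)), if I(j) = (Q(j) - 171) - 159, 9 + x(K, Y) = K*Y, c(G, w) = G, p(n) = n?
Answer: 271769/369 ≈ 736.50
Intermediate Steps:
x(K, Y) = -9 + K*Y
I(j) = -330 + 6*j (I(j) = (6*j - 171) - 159 = (-171 + 6*j) - 159 = -330 + 6*j)
x(499, 150/54 + 54/(-82)) + I(c(p(3), -7)) = (-9 + 499*(150/54 + 54/(-82))) + (-330 + 6*3) = (-9 + 499*(150*(1/54) + 54*(-1/82))) + (-330 + 18) = (-9 + 499*(25/9 - 27/41)) - 312 = (-9 + 499*(782/369)) - 312 = (-9 + 390218/369) - 312 = 386897/369 - 312 = 271769/369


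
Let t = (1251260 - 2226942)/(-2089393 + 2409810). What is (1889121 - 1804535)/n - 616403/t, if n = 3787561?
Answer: 748066105588203263/3695455091602 ≈ 2.0243e+5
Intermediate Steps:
t = -975682/320417 ≈ -3.0450
(1889121 - 1804535)/n - 616403/t = (1889121 - 1804535)/3787561 - 616403/(-975682/320417) = 84586*(1/3787561) - 616403*(-320417/975682) = 84586/3787561 + 197506000051/975682 = 748066105588203263/3695455091602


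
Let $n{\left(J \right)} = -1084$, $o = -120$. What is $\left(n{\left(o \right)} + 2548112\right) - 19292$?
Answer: $2527736$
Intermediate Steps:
$\left(n{\left(o \right)} + 2548112\right) - 19292 = \left(-1084 + 2548112\right) - 19292 = 2547028 - 19292 = 2527736$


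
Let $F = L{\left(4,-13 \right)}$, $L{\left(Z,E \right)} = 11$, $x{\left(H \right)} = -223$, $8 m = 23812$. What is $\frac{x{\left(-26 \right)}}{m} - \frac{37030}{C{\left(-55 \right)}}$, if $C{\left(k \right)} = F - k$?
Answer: $- \frac{110234513}{196449} \approx -561.14$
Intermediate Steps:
$m = \frac{5953}{2}$ ($m = \frac{1}{8} \cdot 23812 = \frac{5953}{2} \approx 2976.5$)
$F = 11$
$C{\left(k \right)} = 11 - k$
$\frac{x{\left(-26 \right)}}{m} - \frac{37030}{C{\left(-55 \right)}} = - \frac{223}{\frac{5953}{2}} - \frac{37030}{11 - -55} = \left(-223\right) \frac{2}{5953} - \frac{37030}{11 + 55} = - \frac{446}{5953} - \frac{37030}{66} = - \frac{446}{5953} - \frac{18515}{33} = - \frac{110234513}{196449}$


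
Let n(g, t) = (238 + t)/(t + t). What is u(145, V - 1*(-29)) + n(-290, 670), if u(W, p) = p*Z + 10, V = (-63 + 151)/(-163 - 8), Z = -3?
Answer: -1427896/19095 ≈ -74.779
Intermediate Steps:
n(g, t) = (238 + t)/(2*t) (n(g, t) = (238 + t)/((2*t)) = (238 + t)*(1/(2*t)) = (238 + t)/(2*t))
V = -88/171 (V = 88/(-171) = 88*(-1/171) = -88/171 ≈ -0.51462)
u(W, p) = 10 - 3*p (u(W, p) = p*(-3) + 10 = -3*p + 10 = 10 - 3*p)
u(145, V - 1*(-29)) + n(-290, 670) = (10 - 3*(-88/171 - 1*(-29))) + (½)*(238 + 670)/670 = (10 - 3*(-88/171 + 29)) + (½)*(1/670)*908 = (10 - 3*4871/171) + 227/335 = (10 - 4871/57) + 227/335 = -4301/57 + 227/335 = -1427896/19095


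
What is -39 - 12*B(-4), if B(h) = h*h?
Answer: -231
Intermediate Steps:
B(h) = h**2
-39 - 12*B(-4) = -39 - 12*(-4)**2 = -39 - 12*16 = -39 - 192 = -231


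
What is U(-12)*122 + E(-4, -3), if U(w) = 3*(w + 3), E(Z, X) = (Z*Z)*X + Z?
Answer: -3346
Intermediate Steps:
E(Z, X) = Z + X*Z² (E(Z, X) = Z²*X + Z = X*Z² + Z = Z + X*Z²)
U(w) = 9 + 3*w (U(w) = 3*(3 + w) = 9 + 3*w)
U(-12)*122 + E(-4, -3) = (9 + 3*(-12))*122 - 4*(1 - 3*(-4)) = (9 - 36)*122 - 4*(1 + 12) = -27*122 - 4*13 = -3294 - 52 = -3346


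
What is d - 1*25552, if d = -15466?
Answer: -41018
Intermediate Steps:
d - 1*25552 = -15466 - 1*25552 = -15466 - 25552 = -41018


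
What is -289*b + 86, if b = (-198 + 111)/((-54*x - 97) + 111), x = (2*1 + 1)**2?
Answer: 15449/472 ≈ 32.731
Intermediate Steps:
x = 9 (x = (2 + 1)**2 = 3**2 = 9)
b = 87/472 (b = (-198 + 111)/((-54*9 - 97) + 111) = -87/((-486 - 97) + 111) = -87/(-583 + 111) = -87/(-472) = -87*(-1/472) = 87/472 ≈ 0.18432)
-289*b + 86 = -289*87/472 + 86 = -25143/472 + 86 = 15449/472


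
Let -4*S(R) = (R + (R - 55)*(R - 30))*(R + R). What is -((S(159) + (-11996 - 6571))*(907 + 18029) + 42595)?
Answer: 20787510017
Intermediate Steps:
S(R) = -R*(R + (-55 + R)*(-30 + R))/2 (S(R) = -(R + (R - 55)*(R - 30))*(R + R)/4 = -(R + (-55 + R)*(-30 + R))*2*R/4 = -R*(R + (-55 + R)*(-30 + R))/2)
-((S(159) + (-11996 - 6571))*(907 + 18029) + 42595) = -(((1/2)*159*(-1650 - 1*159**2 + 84*159) + (-11996 - 6571))*(907 + 18029) + 42595) = -(((1/2)*159*(-1650 - 1*25281 + 13356) - 18567)*18936 + 42595) = -(((1/2)*159*(-1650 - 25281 + 13356) - 18567)*18936 + 42595) = -(((1/2)*159*(-13575) - 18567)*18936 + 42595) = -((-2158425/2 - 18567)*18936 + 42595) = -(-2195559/2*18936 + 42595) = -(-20787552612 + 42595) = -1*(-20787510017) = 20787510017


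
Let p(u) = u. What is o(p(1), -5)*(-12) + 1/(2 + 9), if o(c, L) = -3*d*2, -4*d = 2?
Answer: -395/11 ≈ -35.909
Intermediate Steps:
d = -1/2 (d = -1/4*2 = -1/2 ≈ -0.50000)
o(c, L) = 3 (o(c, L) = -3*(-1/2)*2 = (3/2)*2 = 3)
o(p(1), -5)*(-12) + 1/(2 + 9) = 3*(-12) + 1/(2 + 9) = -36 + 1/11 = -395/11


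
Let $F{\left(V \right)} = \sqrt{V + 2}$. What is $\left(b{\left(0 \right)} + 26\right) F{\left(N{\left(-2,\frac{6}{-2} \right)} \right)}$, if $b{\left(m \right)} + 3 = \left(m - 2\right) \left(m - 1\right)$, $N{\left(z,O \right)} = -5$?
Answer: $25 i \sqrt{3} \approx 43.301 i$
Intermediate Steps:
$F{\left(V \right)} = \sqrt{2 + V}$
$b{\left(m \right)} = -3 + \left(-1 + m\right) \left(-2 + m\right)$ ($b{\left(m \right)} = -3 + \left(m - 2\right) \left(m - 1\right) = -3 + \left(-2 + m\right) \left(-1 + m\right) = -3 + \left(-1 + m\right) \left(-2 + m\right)$)
$\left(b{\left(0 \right)} + 26\right) F{\left(N{\left(-2,\frac{6}{-2} \right)} \right)} = \left(\left(-1 + 0^{2} - 0\right) + 26\right) \sqrt{2 - 5} = \left(\left(-1 + 0 + 0\right) + 26\right) \sqrt{-3} = \left(-1 + 26\right) i \sqrt{3} = 25 i \sqrt{3}$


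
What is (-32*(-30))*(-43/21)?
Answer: -13760/7 ≈ -1965.7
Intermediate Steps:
(-32*(-30))*(-43/21) = 960*(-43*1/21) = 960*(-43/21) = -13760/7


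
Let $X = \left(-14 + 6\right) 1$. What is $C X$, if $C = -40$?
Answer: $320$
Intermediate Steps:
$X = -8$ ($X = \left(-8\right) 1 = -8$)
$C X = \left(-40\right) \left(-8\right) = 320$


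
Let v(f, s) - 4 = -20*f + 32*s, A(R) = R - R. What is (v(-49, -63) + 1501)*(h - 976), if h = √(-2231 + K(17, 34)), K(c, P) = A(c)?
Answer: -457744 + 469*I*√2231 ≈ -4.5774e+5 + 22153.0*I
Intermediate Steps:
A(R) = 0
K(c, P) = 0
v(f, s) = 4 - 20*f + 32*s (v(f, s) = 4 + (-20*f + 32*s) = 4 - 20*f + 32*s)
h = I*√2231 (h = √(-2231 + 0) = √(-2231) = I*√2231 ≈ 47.233*I)
(v(-49, -63) + 1501)*(h - 976) = ((4 - 20*(-49) + 32*(-63)) + 1501)*(I*√2231 - 976) = ((4 + 980 - 2016) + 1501)*(-976 + I*√2231) = (-1032 + 1501)*(-976 + I*√2231) = 469*(-976 + I*√2231) = -457744 + 469*I*√2231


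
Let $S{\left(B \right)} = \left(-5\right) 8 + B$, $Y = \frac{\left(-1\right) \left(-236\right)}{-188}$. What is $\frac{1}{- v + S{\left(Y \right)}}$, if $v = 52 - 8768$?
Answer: $\frac{47}{407713} \approx 0.00011528$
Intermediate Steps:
$v = -8716$ ($v = 52 - 8768 = -8716$)
$Y = - \frac{59}{47}$ ($Y = 236 \left(- \frac{1}{188}\right) = - \frac{59}{47} \approx -1.2553$)
$S{\left(B \right)} = -40 + B$
$\frac{1}{- v + S{\left(Y \right)}} = \frac{1}{\left(-1\right) \left(-8716\right) - \frac{1939}{47}} = \frac{1}{8716 - \frac{1939}{47}} = \frac{1}{\frac{407713}{47}} = \frac{47}{407713}$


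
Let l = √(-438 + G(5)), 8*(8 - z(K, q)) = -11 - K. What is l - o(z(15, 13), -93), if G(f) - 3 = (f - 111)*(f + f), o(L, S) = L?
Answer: -45/4 + I*√1495 ≈ -11.25 + 38.665*I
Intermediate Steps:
z(K, q) = 75/8 + K/8 (z(K, q) = 8 - (-11 - K)/8 = 8 + (11/8 + K/8) = 75/8 + K/8)
G(f) = 3 + 2*f*(-111 + f) (G(f) = 3 + (f - 111)*(f + f) = 3 + (-111 + f)*(2*f) = 3 + 2*f*(-111 + f))
l = I*√1495 (l = √(-438 + (3 - 222*5 + 2*5²)) = √(-438 + (3 - 1110 + 2*25)) = √(-438 + (3 - 1110 + 50)) = √(-438 - 1057) = √(-1495) = I*√1495 ≈ 38.665*I)
l - o(z(15, 13), -93) = I*√1495 - (75/8 + (⅛)*15) = I*√1495 - (75/8 + 15/8) = I*√1495 - 1*45/4 = I*√1495 - 45/4 = -45/4 + I*√1495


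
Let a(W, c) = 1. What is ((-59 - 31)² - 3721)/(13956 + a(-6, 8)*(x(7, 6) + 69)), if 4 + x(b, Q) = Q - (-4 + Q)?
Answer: 4379/14025 ≈ 0.31223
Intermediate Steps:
x(b, Q) = 0 (x(b, Q) = -4 + (Q - (-4 + Q)) = -4 + (Q + (4 - Q)) = -4 + 4 = 0)
((-59 - 31)² - 3721)/(13956 + a(-6, 8)*(x(7, 6) + 69)) = ((-59 - 31)² - 3721)/(13956 + 1*(0 + 69)) = ((-90)² - 3721)/(13956 + 1*69) = (8100 - 3721)/(13956 + 69) = 4379/14025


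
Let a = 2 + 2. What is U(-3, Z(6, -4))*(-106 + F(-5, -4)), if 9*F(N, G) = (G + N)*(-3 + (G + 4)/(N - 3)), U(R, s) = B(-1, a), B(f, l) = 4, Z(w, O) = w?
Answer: -412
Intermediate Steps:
a = 4
U(R, s) = 4
F(N, G) = (-3 + (4 + G)/(-3 + N))*(G + N)/9 (F(N, G) = ((G + N)*(-3 + (G + 4)/(N - 3)))/9 = ((G + N)*(-3 + (4 + G)/(-3 + N)))/9 = ((-3 + (4 + G)/(-3 + N))*(G + N))/9 = (-3 + (4 + G)/(-3 + N))*(G + N)/9)
U(-3, Z(6, -4))*(-106 + F(-5, -4)) = 4*(-106 + ((-4)² - 3*(-5)² + 13*(-4) + 13*(-5) - 2*(-4)*(-5))/(9*(-3 - 5))) = 4*(-106 + (⅑)*(16 - 3*25 - 52 - 65 - 40)/(-8)) = 4*(-106 + (⅑)*(-⅛)*(16 - 75 - 52 - 65 - 40)) = 4*(-106 + (⅑)*(-⅛)*(-216)) = 4*(-106 + 3) = 4*(-103) = -412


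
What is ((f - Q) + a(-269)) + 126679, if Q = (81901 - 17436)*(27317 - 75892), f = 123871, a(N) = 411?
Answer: 3131638336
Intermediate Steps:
Q = -3131387375 (Q = 64465*(-48575) = -3131387375)
((f - Q) + a(-269)) + 126679 = ((123871 - 1*(-3131387375)) + 411) + 126679 = ((123871 + 3131387375) + 411) + 126679 = (3131511246 + 411) + 126679 = 3131511657 + 126679 = 3131638336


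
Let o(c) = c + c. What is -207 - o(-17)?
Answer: -173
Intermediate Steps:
o(c) = 2*c
-207 - o(-17) = -207 - 2*(-17) = -207 - 1*(-34) = -207 + 34 = -173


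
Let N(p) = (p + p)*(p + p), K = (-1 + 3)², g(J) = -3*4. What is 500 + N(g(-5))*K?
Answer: 2804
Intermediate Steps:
g(J) = -12
K = 4 (K = 2² = 4)
N(p) = 4*p² (N(p) = (2*p)*(2*p) = 4*p²)
500 + N(g(-5))*K = 500 + (4*(-12)²)*4 = 500 + (4*144)*4 = 500 + 576*4 = 500 + 2304 = 2804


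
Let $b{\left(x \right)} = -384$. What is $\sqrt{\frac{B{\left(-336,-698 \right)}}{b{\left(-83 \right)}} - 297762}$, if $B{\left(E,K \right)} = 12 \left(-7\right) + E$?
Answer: $\frac{i \sqrt{19056698}}{8} \approx 545.67 i$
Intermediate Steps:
$B{\left(E,K \right)} = -84 + E$
$\sqrt{\frac{B{\left(-336,-698 \right)}}{b{\left(-83 \right)}} - 297762} = \sqrt{\frac{-84 - 336}{-384} - 297762} = \sqrt{\left(-420\right) \left(- \frac{1}{384}\right) - 297762} = \sqrt{\frac{35}{32} - 297762} = \sqrt{- \frac{9528349}{32}} = \frac{i \sqrt{19056698}}{8}$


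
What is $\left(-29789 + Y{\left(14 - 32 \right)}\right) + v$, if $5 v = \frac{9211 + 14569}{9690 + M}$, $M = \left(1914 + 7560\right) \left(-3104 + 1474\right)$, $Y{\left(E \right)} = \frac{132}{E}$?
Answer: $- \frac{7928357437}{266085} \approx -29796.0$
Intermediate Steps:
$M = -15442620$ ($M = 9474 \left(-1630\right) = -15442620$)
$v = - \frac{82}{266085}$ ($v = \frac{\left(9211 + 14569\right) \frac{1}{9690 - 15442620}}{5} = \frac{23780 \frac{1}{-15432930}}{5} = \frac{23780 \left(- \frac{1}{15432930}\right)}{5} = \frac{1}{5} \left(- \frac{82}{53217}\right) = - \frac{82}{266085} \approx -0.00030817$)
$\left(-29789 + Y{\left(14 - 32 \right)}\right) + v = \left(-29789 + \frac{132}{14 - 32}\right) - \frac{82}{266085} = \left(-29789 + \frac{132}{-18}\right) - \frac{82}{266085} = \left(-29789 + 132 \left(- \frac{1}{18}\right)\right) - \frac{82}{266085} = \left(-29789 - \frac{22}{3}\right) - \frac{82}{266085} = - \frac{89389}{3} - \frac{82}{266085} = - \frac{7928357437}{266085}$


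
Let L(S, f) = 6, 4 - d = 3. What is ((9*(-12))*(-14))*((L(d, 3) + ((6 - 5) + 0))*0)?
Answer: 0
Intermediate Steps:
d = 1 (d = 4 - 1*3 = 4 - 3 = 1)
((9*(-12))*(-14))*((L(d, 3) + ((6 - 5) + 0))*0) = ((9*(-12))*(-14))*((6 + ((6 - 5) + 0))*0) = (-108*(-14))*((6 + (1 + 0))*0) = 1512*((6 + 1)*0) = 1512*(7*0) = 1512*0 = 0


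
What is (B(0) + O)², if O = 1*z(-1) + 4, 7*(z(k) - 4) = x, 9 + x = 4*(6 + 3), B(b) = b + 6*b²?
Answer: 6889/49 ≈ 140.59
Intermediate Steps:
x = 27 (x = -9 + 4*(6 + 3) = -9 + 4*9 = -9 + 36 = 27)
z(k) = 55/7 (z(k) = 4 + (⅐)*27 = 4 + 27/7 = 55/7)
O = 83/7 (O = 1*(55/7) + 4 = 55/7 + 4 = 83/7 ≈ 11.857)
(B(0) + O)² = (0*(1 + 6*0) + 83/7)² = (0*(1 + 0) + 83/7)² = (0*1 + 83/7)² = (0 + 83/7)² = (83/7)² = 6889/49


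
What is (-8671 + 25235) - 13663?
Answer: 2901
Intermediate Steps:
(-8671 + 25235) - 13663 = 16564 - 13663 = 2901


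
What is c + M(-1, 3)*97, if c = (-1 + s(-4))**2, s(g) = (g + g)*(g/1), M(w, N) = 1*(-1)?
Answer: 864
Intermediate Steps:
M(w, N) = -1
s(g) = 2*g**2 (s(g) = (2*g)*(g*1) = (2*g)*g = 2*g**2)
c = 961 (c = (-1 + 2*(-4)**2)**2 = (-1 + 2*16)**2 = (-1 + 32)**2 = 31**2 = 961)
c + M(-1, 3)*97 = 961 - 1*97 = 961 - 97 = 864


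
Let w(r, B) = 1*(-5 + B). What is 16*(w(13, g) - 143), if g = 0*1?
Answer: -2368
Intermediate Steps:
g = 0
w(r, B) = -5 + B
16*(w(13, g) - 143) = 16*((-5 + 0) - 143) = 16*(-5 - 143) = 16*(-148) = -2368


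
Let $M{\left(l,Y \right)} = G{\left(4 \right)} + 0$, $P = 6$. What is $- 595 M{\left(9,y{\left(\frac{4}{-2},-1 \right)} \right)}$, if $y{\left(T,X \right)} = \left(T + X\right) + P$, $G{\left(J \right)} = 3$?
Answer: $-1785$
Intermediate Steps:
$y{\left(T,X \right)} = 6 + T + X$ ($y{\left(T,X \right)} = \left(T + X\right) + 6 = 6 + T + X$)
$M{\left(l,Y \right)} = 3$ ($M{\left(l,Y \right)} = 3 + 0 = 3$)
$- 595 M{\left(9,y{\left(\frac{4}{-2},-1 \right)} \right)} = \left(-595\right) 3 = -1785$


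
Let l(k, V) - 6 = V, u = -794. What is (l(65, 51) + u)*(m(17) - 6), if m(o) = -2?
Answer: 5896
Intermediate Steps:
l(k, V) = 6 + V
(l(65, 51) + u)*(m(17) - 6) = ((6 + 51) - 794)*(-2 - 6) = (57 - 794)*(-8) = -737*(-8) = 5896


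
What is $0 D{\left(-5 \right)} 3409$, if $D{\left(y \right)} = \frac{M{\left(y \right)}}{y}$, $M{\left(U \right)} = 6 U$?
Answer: $0$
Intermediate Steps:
$D{\left(y \right)} = 6$ ($D{\left(y \right)} = \frac{6 y}{y} = 6$)
$0 D{\left(-5 \right)} 3409 = 0 \cdot 6 \cdot 3409 = 0 \cdot 3409 = 0$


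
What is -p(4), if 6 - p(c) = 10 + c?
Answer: 8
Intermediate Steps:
p(c) = -4 - c (p(c) = 6 - (10 + c) = 6 + (-10 - c) = -4 - c)
-p(4) = -(-4 - 1*4) = -(-4 - 4) = -1*(-8) = 8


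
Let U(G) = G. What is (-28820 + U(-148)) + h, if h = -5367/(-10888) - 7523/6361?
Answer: -2006329968761/69258568 ≈ -28969.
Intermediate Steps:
h = -47770937/69258568 (h = -5367*(-1/10888) - 7523*1/6361 = 5367/10888 - 7523/6361 = -47770937/69258568 ≈ -0.68975)
(-28820 + U(-148)) + h = (-28820 - 148) - 47770937/69258568 = -28968 - 47770937/69258568 = -2006329968761/69258568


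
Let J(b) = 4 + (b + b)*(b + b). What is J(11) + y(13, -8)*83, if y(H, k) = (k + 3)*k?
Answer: 3808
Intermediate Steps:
y(H, k) = k*(3 + k) (y(H, k) = (3 + k)*k = k*(3 + k))
J(b) = 4 + 4*b² (J(b) = 4 + (2*b)*(2*b) = 4 + 4*b²)
J(11) + y(13, -8)*83 = (4 + 4*11²) - 8*(3 - 8)*83 = (4 + 4*121) - 8*(-5)*83 = (4 + 484) + 40*83 = 488 + 3320 = 3808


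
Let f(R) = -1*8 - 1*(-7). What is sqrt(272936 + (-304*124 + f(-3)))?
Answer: sqrt(235239) ≈ 485.01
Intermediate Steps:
f(R) = -1 (f(R) = -8 + 7 = -1)
sqrt(272936 + (-304*124 + f(-3))) = sqrt(272936 + (-304*124 - 1)) = sqrt(272936 + (-37696 - 1)) = sqrt(272936 - 37697) = sqrt(235239)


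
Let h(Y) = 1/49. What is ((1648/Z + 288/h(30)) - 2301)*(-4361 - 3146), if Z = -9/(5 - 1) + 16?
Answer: -4926070879/55 ≈ -8.9565e+7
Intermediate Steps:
h(Y) = 1/49
Z = 55/4 (Z = -9/4 + 16 = 55/4 ≈ 13.750)
((1648/Z + 288/h(30)) - 2301)*(-4361 - 3146) = ((1648/(55/4) + 288/(1/49)) - 2301)*(-4361 - 3146) = ((1648*(4/55) + 288*49) - 2301)*(-7507) = ((6592/55 + 14112) - 2301)*(-7507) = (782752/55 - 2301)*(-7507) = (656197/55)*(-7507) = -4926070879/55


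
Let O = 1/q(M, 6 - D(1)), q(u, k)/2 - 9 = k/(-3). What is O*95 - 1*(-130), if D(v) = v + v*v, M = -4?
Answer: 6265/46 ≈ 136.20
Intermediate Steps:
D(v) = v + v²
q(u, k) = 18 - 2*k/3 (q(u, k) = 18 + 2*(k/(-3)) = 18 + 2*(k*(-⅓)) = 18 + 2*(-k/3) = 18 - 2*k/3)
O = 3/46 (O = 1/(18 - 2*(6 - (1 + 1))/3) = 1/(18 - 2*(6 - 2)/3) = 1/(18 - ⅔*4) = 1/(18 - 8/3) = 1/(46/3) = 3/46 ≈ 0.065217)
O*95 - 1*(-130) = (3/46)*95 - 1*(-130) = 285/46 + 130 = 6265/46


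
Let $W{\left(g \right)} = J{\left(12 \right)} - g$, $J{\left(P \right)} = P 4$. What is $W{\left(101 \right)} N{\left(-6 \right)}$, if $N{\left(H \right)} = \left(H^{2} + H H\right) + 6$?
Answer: $-4134$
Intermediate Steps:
$J{\left(P \right)} = 4 P$
$W{\left(g \right)} = 48 - g$ ($W{\left(g \right)} = 4 \cdot 12 - g = 48 - g$)
$N{\left(H \right)} = 6 + 2 H^{2}$ ($N{\left(H \right)} = \left(H^{2} + H^{2}\right) + 6 = 2 H^{2} + 6 = 6 + 2 H^{2}$)
$W{\left(101 \right)} N{\left(-6 \right)} = \left(48 - 101\right) \left(6 + 2 \left(-6\right)^{2}\right) = \left(48 - 101\right) \left(6 + 2 \cdot 36\right) = - 53 \left(6 + 72\right) = \left(-53\right) 78 = -4134$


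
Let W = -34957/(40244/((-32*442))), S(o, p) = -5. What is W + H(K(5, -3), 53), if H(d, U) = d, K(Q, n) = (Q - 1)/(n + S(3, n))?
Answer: 247205843/20122 ≈ 12285.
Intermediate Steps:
K(Q, n) = (-1 + Q)/(-5 + n) (K(Q, n) = (Q - 1)/(n - 5) = (-1 + Q)/(-5 + n))
W = 123607952/10061 (W = -34957/(40244/(-14144)) = -34957/(40244*(-1/14144)) = -34957/(-10061/3536) = -34957*(-3536/10061) = 123607952/10061 ≈ 12286.)
W + H(K(5, -3), 53) = 123607952/10061 + (-1 + 5)/(-5 - 3) = 123607952/10061 + 4/(-8) = 123607952/10061 - ⅛*4 = 123607952/10061 - ½ = 247205843/20122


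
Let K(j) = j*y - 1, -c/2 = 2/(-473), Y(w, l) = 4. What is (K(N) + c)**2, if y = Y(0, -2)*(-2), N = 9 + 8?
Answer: 4198651209/223729 ≈ 18767.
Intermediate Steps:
N = 17
y = -8 (y = 4*(-2) = -8)
c = 4/473 (c = -4/(-473) = -4*(-1)/473 = -2*(-2/473) = 4/473 ≈ 0.0084567)
K(j) = -1 - 8*j (K(j) = j*(-8) - 1 = -8*j - 1 = -1 - 8*j)
(K(N) + c)**2 = ((-1 - 8*17) + 4/473)**2 = ((-1 - 136) + 4/473)**2 = (-137 + 4/473)**2 = (-64797/473)**2 = 4198651209/223729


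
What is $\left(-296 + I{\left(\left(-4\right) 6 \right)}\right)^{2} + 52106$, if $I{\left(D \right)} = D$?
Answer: $154506$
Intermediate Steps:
$\left(-296 + I{\left(\left(-4\right) 6 \right)}\right)^{2} + 52106 = \left(-296 - 24\right)^{2} + 52106 = \left(-320\right)^{2} + 52106 = 102400 + 52106 = 154506$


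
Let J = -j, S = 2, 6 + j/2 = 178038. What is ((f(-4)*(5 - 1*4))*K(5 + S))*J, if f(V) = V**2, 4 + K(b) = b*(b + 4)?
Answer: -415882752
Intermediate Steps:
j = 356064 (j = -12 + 2*178038 = -12 + 356076 = 356064)
K(b) = -4 + b*(4 + b) (K(b) = -4 + b*(b + 4) = -4 + b*(4 + b))
J = -356064 (J = -1*356064 = -356064)
((f(-4)*(5 - 1*4))*K(5 + S))*J = (((-4)**2*(5 - 1*4))*(-4 + (5 + 2)**2 + 4*(5 + 2)))*(-356064) = ((16*(5 - 4))*(-4 + 7**2 + 4*7))*(-356064) = ((16*1)*(-4 + 49 + 28))*(-356064) = (16*73)*(-356064) = 1168*(-356064) = -415882752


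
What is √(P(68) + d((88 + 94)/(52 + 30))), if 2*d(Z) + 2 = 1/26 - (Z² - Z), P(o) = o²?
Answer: 3*√583539749/1066 ≈ 67.983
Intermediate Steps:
d(Z) = -51/52 + Z/2 - Z²/2 (d(Z) = -1 + (1/26 - (Z² - Z))/2 = -1 + (1/26 + (Z - Z²))/2 = -1 + (1/26 + Z - Z²)/2 = -1 + (1/52 + Z/2 - Z²/2) = -51/52 + Z/2 - Z²/2)
√(P(68) + d((88 + 94)/(52 + 30))) = √(68² + (-51/52 + ((88 + 94)/(52 + 30))/2 - (88 + 94)²/(52 + 30)²/2)) = √(4624 + (-51/52 + (182/82)/2 - (182/82)²/2)) = √(4624 + (-51/52 + (182*(1/82))/2 - (182*(1/82))²/2)) = √(4624 + (-51/52 + (½)*(91/41) - (91/41)²/2)) = √(4624 + (-51/52 + 91/82 - ½*8281/1681)) = √(4624 + (-51/52 + 91/82 - 8281/3362)) = √(4624 - 204031/87412) = √(403989057/87412) = 3*√583539749/1066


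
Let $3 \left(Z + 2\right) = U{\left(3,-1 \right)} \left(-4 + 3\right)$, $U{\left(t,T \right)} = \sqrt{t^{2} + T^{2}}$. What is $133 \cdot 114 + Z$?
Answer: $15160 - \frac{\sqrt{10}}{3} \approx 15159.0$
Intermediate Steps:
$U{\left(t,T \right)} = \sqrt{T^{2} + t^{2}}$
$Z = -2 - \frac{\sqrt{10}}{3}$ ($Z = -2 + \frac{\sqrt{\left(-1\right)^{2} + 3^{2}} \left(-4 + 3\right)}{3} = -2 + \frac{\sqrt{1 + 9} \left(-1\right)}{3} = -2 + \frac{\sqrt{10} \left(-1\right)}{3} = -2 + \frac{\left(-1\right) \sqrt{10}}{3} = -2 - \frac{\sqrt{10}}{3} \approx -3.0541$)
$133 \cdot 114 + Z = 133 \cdot 114 - \left(2 + \frac{\sqrt{10}}{3}\right) = 15162 - \left(2 + \frac{\sqrt{10}}{3}\right) = 15160 - \frac{\sqrt{10}}{3}$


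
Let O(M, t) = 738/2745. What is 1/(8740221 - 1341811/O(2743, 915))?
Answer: 82/307445767 ≈ 2.6671e-7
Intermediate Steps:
O(M, t) = 82/305 (O(M, t) = 738*(1/2745) = 82/305)
1/(8740221 - 1341811/O(2743, 915)) = 1/(8740221 - 1341811/82/305) = 1/(8740221 - 1341811*305/82) = 1/(8740221 - 409252355/82) = 1/(307445767/82) = 82/307445767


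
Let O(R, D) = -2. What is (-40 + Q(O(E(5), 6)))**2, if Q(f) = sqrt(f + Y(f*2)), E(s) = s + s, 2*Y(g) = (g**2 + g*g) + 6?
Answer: (40 - sqrt(17))**2 ≈ 1287.2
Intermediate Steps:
Y(g) = 3 + g**2 (Y(g) = ((g**2 + g*g) + 6)/2 = ((g**2 + g**2) + 6)/2 = (2*g**2 + 6)/2 = (6 + 2*g**2)/2 = 3 + g**2)
E(s) = 2*s
Q(f) = sqrt(3 + f + 4*f**2) (Q(f) = sqrt(f + (3 + (f*2)**2)) = sqrt(f + (3 + (2*f)**2)) = sqrt(f + (3 + 4*f**2)) = sqrt(3 + f + 4*f**2))
(-40 + Q(O(E(5), 6)))**2 = (-40 + sqrt(3 - 2 + 4*(-2)**2))**2 = (-40 + sqrt(3 - 2 + 4*4))**2 = (-40 + sqrt(3 - 2 + 16))**2 = (-40 + sqrt(17))**2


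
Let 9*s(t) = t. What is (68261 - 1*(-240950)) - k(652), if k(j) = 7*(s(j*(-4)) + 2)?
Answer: 2801029/9 ≈ 3.1123e+5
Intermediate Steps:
s(t) = t/9
k(j) = 14 - 28*j/9 (k(j) = 7*((j*(-4))/9 + 2) = 7*((-4*j)/9 + 2) = 7*(-4*j/9 + 2) = 7*(2 - 4*j/9) = 14 - 28*j/9)
(68261 - 1*(-240950)) - k(652) = (68261 - 1*(-240950)) - (14 - 28/9*652) = (68261 + 240950) - (14 - 18256/9) = 309211 - 1*(-18130/9) = 309211 + 18130/9 = 2801029/9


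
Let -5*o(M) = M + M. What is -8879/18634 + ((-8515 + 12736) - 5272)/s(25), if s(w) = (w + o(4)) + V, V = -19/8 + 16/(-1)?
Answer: -785158039/3745434 ≈ -209.63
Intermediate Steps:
V = -147/8 (V = -19*1/8 + 16*(-1) = -19/8 - 16 = -147/8 ≈ -18.375)
o(M) = -2*M/5 (o(M) = -(M + M)/5 = -2*M/5)
s(w) = -799/40 + w (s(w) = (w - 2/5*4) - 147/8 = (w - 8/5) - 147/8 = (-8/5 + w) - 147/8 = -799/40 + w)
-8879/18634 + ((-8515 + 12736) - 5272)/s(25) = -8879/18634 + ((-8515 + 12736) - 5272)/(-799/40 + 25) = -8879*1/18634 + (4221 - 5272)/(201/40) = -8879/18634 - 1051*40/201 = -8879/18634 - 42040/201 = -785158039/3745434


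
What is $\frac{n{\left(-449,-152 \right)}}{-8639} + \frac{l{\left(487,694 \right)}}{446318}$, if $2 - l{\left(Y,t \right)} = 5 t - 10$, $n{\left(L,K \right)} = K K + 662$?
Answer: $- \frac{5318533625}{1927870601} \approx -2.7588$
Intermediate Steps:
$n{\left(L,K \right)} = 662 + K^{2}$ ($n{\left(L,K \right)} = K^{2} + 662 = 662 + K^{2}$)
$l{\left(Y,t \right)} = 12 - 5 t$ ($l{\left(Y,t \right)} = 2 - \left(5 t - 10\right) = 2 - \left(-10 + 5 t\right) = 12 - 5 t$)
$\frac{n{\left(-449,-152 \right)}}{-8639} + \frac{l{\left(487,694 \right)}}{446318} = \frac{662 + \left(-152\right)^{2}}{-8639} + \frac{12 - 3470}{446318} = \left(662 + 23104\right) \left(- \frac{1}{8639}\right) + \left(12 - 3470\right) \frac{1}{446318} = 23766 \left(- \frac{1}{8639}\right) - \frac{1729}{223159} = - \frac{23766}{8639} - \frac{1729}{223159} = - \frac{5318533625}{1927870601}$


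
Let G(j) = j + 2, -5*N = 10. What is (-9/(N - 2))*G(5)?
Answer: 63/4 ≈ 15.750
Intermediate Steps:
N = -2 (N = -⅕*10 = -2)
G(j) = 2 + j
(-9/(N - 2))*G(5) = (-9/(-2 - 2))*(2 + 5) = (-9/(-4))*7 = -¼*(-9)*7 = (9/4)*7 = 63/4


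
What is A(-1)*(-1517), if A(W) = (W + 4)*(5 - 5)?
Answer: 0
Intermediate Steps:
A(W) = 0 (A(W) = (4 + W)*0 = 0)
A(-1)*(-1517) = 0*(-1517) = 0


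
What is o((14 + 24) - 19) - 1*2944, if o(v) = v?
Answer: -2925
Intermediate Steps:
o((14 + 24) - 19) - 1*2944 = ((14 + 24) - 19) - 1*2944 = (38 - 19) - 2944 = 19 - 2944 = -2925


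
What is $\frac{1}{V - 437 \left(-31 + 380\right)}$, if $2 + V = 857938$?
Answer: $\frac{1}{705423} \approx 1.4176 \cdot 10^{-6}$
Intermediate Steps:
$V = 857936$ ($V = -2 + 857938 = 857936$)
$\frac{1}{V - 437 \left(-31 + 380\right)} = \frac{1}{857936 - 437 \left(-31 + 380\right)} = \frac{1}{857936 - 152513} = \frac{1}{705423}$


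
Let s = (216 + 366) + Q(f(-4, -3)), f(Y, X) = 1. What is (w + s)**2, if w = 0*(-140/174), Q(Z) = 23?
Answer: 366025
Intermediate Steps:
w = 0 (w = 0*(-140*1/174) = 0*(-70/87) = 0)
s = 605 (s = (216 + 366) + 23 = 582 + 23 = 605)
(w + s)**2 = (0 + 605)**2 = 605**2 = 366025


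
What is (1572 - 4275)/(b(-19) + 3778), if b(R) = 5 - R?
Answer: -2703/3802 ≈ -0.71094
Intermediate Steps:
(1572 - 4275)/(b(-19) + 3778) = (1572 - 4275)/((5 - 1*(-19)) + 3778) = -2703/((5 + 19) + 3778) = -2703/(24 + 3778) = -2703/3802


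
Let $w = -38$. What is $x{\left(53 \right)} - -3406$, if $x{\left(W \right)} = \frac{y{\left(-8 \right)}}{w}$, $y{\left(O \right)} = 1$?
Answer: $\frac{129427}{38} \approx 3406.0$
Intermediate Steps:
$x{\left(W \right)} = - \frac{1}{38}$ ($x{\left(W \right)} = 1 \frac{1}{-38} = 1 \left(- \frac{1}{38}\right) = - \frac{1}{38}$)
$x{\left(53 \right)} - -3406 = - \frac{1}{38} - -3406 = - \frac{1}{38} + 3406 = \frac{129427}{38}$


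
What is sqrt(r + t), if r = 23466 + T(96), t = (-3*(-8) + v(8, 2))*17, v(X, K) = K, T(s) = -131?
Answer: sqrt(23777) ≈ 154.20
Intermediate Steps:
t = 442 (t = (-3*(-8) + 2)*17 = (24 + 2)*17 = 26*17 = 442)
r = 23335 (r = 23466 - 131 = 23335)
sqrt(r + t) = sqrt(23335 + 442) = sqrt(23777)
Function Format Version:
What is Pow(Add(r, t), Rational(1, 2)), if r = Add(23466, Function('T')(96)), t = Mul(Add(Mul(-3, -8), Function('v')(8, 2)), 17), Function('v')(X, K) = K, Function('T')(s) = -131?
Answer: Pow(23777, Rational(1, 2)) ≈ 154.20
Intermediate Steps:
t = 442 (t = Mul(Add(Mul(-3, -8), 2), 17) = Mul(Add(24, 2), 17) = Mul(26, 17) = 442)
r = 23335 (r = Add(23466, -131) = 23335)
Pow(Add(r, t), Rational(1, 2)) = Pow(Add(23335, 442), Rational(1, 2)) = Pow(23777, Rational(1, 2))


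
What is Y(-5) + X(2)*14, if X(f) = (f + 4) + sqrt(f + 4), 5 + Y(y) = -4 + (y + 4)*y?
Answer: 80 + 14*sqrt(6) ≈ 114.29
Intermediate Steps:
Y(y) = -9 + y*(4 + y) (Y(y) = -5 + (-4 + (y + 4)*y) = -5 + (-4 + (4 + y)*y) = -5 + (-4 + y*(4 + y)) = -9 + y*(4 + y))
X(f) = 4 + f + sqrt(4 + f) (X(f) = (4 + f) + sqrt(4 + f) = 4 + f + sqrt(4 + f))
Y(-5) + X(2)*14 = (-9 + (-5)**2 + 4*(-5)) + (4 + 2 + sqrt(4 + 2))*14 = (-9 + 25 - 20) + (4 + 2 + sqrt(6))*14 = -4 + (6 + sqrt(6))*14 = -4 + (84 + 14*sqrt(6)) = 80 + 14*sqrt(6)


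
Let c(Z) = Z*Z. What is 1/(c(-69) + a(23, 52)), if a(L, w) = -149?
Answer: 1/4612 ≈ 0.00021683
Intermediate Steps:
c(Z) = Z²
1/(c(-69) + a(23, 52)) = 1/((-69)² - 149) = 1/(4761 - 149) = 1/4612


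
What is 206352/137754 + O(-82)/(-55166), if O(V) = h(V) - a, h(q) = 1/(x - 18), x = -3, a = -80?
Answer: 1474226013/985099262 ≈ 1.4965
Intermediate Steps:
h(q) = -1/21 (h(q) = 1/(-3 - 18) = 1/(-21) = -1/21)
O(V) = 1679/21 (O(V) = -1/21 - 1*(-80) = -1/21 + 80 = 1679/21)
206352/137754 + O(-82)/(-55166) = 206352/137754 + (1679/21)/(-55166) = 206352*(1/137754) + (1679/21)*(-1/55166) = 11464/7653 - 1679/1158486 = 1474226013/985099262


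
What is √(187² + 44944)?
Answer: √79913 ≈ 282.69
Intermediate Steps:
√(187² + 44944) = √(34969 + 44944) = √79913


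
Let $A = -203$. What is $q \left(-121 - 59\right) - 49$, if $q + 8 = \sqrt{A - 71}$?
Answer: $1391 - 180 i \sqrt{274} \approx 1391.0 - 2979.5 i$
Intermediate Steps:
$q = -8 + i \sqrt{274}$ ($q = -8 + \sqrt{-203 - 71} = -8 + \sqrt{-274} = -8 + i \sqrt{274} \approx -8.0 + 16.553 i$)
$q \left(-121 - 59\right) - 49 = \left(-8 + i \sqrt{274}\right) \left(-121 - 59\right) - 49 = \left(-8 + i \sqrt{274}\right) \left(-180\right) - 49 = \left(1440 - 180 i \sqrt{274}\right) - 49 = 1391 - 180 i \sqrt{274}$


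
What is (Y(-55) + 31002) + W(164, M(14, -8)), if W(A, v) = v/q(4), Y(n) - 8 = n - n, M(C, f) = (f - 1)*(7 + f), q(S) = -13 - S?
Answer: 527161/17 ≈ 31009.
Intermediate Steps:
M(C, f) = (-1 + f)*(7 + f)
Y(n) = 8 (Y(n) = 8 + (n - n) = 8 + 0 = 8)
W(A, v) = -v/17 (W(A, v) = v/(-13 - 1*4) = v/(-13 - 4) = v/(-17) = v*(-1/17) = -v/17)
(Y(-55) + 31002) + W(164, M(14, -8)) = (8 + 31002) - (-7 + (-8)² + 6*(-8))/17 = 31010 - (-7 + 64 - 48)/17 = 31010 - 1/17*9 = 31010 - 9/17 = 527161/17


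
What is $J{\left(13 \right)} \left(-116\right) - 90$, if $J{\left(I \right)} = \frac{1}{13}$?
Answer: $- \frac{1286}{13} \approx -98.923$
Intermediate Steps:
$J{\left(I \right)} = \frac{1}{13}$
$J{\left(13 \right)} \left(-116\right) - 90 = \frac{1}{13} \left(-116\right) - 90 = - \frac{116}{13} - 90 = - \frac{1286}{13}$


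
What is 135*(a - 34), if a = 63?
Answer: 3915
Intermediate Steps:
135*(a - 34) = 135*(63 - 34) = 135*29 = 3915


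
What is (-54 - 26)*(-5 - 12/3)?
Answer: 720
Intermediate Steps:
(-54 - 26)*(-5 - 12/3) = -80*(-5 - 12/3) = -80*(-5 - 2*2) = -80*(-5 - 4) = -80*(-9) = 720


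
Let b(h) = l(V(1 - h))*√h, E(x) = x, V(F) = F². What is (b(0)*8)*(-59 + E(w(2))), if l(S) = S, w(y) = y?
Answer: 0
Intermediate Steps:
b(h) = √h*(1 - h)² (b(h) = (1 - h)²*√h = √h*(1 - h)²)
(b(0)*8)*(-59 + E(w(2))) = ((√0*(-1 + 0)²)*8)*(-59 + 2) = ((0*(-1)²)*8)*(-57) = ((0*1)*8)*(-57) = (0*8)*(-57) = 0*(-57) = 0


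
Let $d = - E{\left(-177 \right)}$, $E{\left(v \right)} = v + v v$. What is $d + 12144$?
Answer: $-19008$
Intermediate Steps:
$E{\left(v \right)} = v + v^{2}$
$d = -31152$ ($d = - \left(-177\right) \left(1 - 177\right) = - \left(-177\right) \left(-176\right) = \left(-1\right) 31152 = -31152$)
$d + 12144 = -31152 + 12144 = -19008$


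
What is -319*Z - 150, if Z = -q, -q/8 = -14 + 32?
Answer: -46086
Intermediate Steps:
q = -144 (q = -8*(-14 + 32) = -8*18 = -144)
Z = 144 (Z = -1*(-144) = 144)
-319*Z - 150 = -319*144 - 150 = -45936 - 150 = -46086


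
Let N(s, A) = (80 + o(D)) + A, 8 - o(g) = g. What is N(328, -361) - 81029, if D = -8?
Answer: -81294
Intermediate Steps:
o(g) = 8 - g
N(s, A) = 96 + A (N(s, A) = (80 + (8 - 1*(-8))) + A = (80 + (8 + 8)) + A = (80 + 16) + A = 96 + A)
N(328, -361) - 81029 = (96 - 361) - 81029 = -265 - 81029 = -81294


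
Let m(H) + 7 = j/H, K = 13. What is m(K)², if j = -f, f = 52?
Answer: 121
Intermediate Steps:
j = -52 (j = -1*52 = -52)
m(H) = -7 - 52/H
m(K)² = (-7 - 52/13)² = (-7 - 52*1/13)² = (-7 - 4)² = (-11)² = 121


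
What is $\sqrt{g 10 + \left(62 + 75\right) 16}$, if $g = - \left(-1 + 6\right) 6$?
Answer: $2 \sqrt{473} \approx 43.497$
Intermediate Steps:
$g = -30$ ($g = - 5 \cdot 6 = \left(-1\right) 30 = -30$)
$\sqrt{g 10 + \left(62 + 75\right) 16} = \sqrt{\left(-30\right) 10 + \left(62 + 75\right) 16} = \sqrt{-300 + 137 \cdot 16} = \sqrt{-300 + 2192} = \sqrt{1892} = 2 \sqrt{473}$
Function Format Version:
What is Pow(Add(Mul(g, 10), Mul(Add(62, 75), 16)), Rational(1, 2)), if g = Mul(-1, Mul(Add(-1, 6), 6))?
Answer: Mul(2, Pow(473, Rational(1, 2))) ≈ 43.497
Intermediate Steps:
g = -30 (g = Mul(-1, Mul(5, 6)) = Mul(-1, 30) = -30)
Pow(Add(Mul(g, 10), Mul(Add(62, 75), 16)), Rational(1, 2)) = Pow(Add(Mul(-30, 10), Mul(Add(62, 75), 16)), Rational(1, 2)) = Pow(Add(-300, Mul(137, 16)), Rational(1, 2)) = Pow(Add(-300, 2192), Rational(1, 2)) = Pow(1892, Rational(1, 2)) = Mul(2, Pow(473, Rational(1, 2)))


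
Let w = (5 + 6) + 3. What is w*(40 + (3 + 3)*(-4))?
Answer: 224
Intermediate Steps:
w = 14 (w = 11 + 3 = 14)
w*(40 + (3 + 3)*(-4)) = 14*(40 + (3 + 3)*(-4)) = 14*(40 + 6*(-4)) = 14*(40 - 24) = 14*16 = 224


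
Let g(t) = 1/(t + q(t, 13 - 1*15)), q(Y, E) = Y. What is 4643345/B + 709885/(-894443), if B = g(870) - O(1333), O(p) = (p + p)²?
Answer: -1455075762829765/1005609859707407 ≈ -1.4470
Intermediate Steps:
g(t) = 1/(2*t) (g(t) = 1/(t + t) = 1/(2*t))
O(p) = 4*p² (O(p) = (2*p)² = 4*p²)
B = -12367147439/1740 (B = (½)/870 - 4*1333² = (½)*(1/870) - 4*1776889 = 1/1740 - 1*7107556 = 1/1740 - 7107556 = -12367147439/1740 ≈ -7.1076e+6)
4643345/B + 709885/(-894443) = 4643345/(-12367147439/1740) + 709885/(-894443) = 4643345*(-1740/12367147439) + 709885*(-1/894443) = -8079420300/12367147439 - 64535/81313 = -1455075762829765/1005609859707407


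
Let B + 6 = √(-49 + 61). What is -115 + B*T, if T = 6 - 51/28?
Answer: -1961/14 + 117*√3/14 ≈ -125.60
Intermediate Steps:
T = 117/28 (T = 6 - 51*1/28 = 6 - 51/28 = 117/28 ≈ 4.1786)
B = -6 + 2*√3 (B = -6 + √(-49 + 61) = -6 + √12 = -6 + 2*√3 ≈ -2.5359)
-115 + B*T = -115 + (-6 + 2*√3)*(117/28) = -115 + (-351/14 + 117*√3/14) = -1961/14 + 117*√3/14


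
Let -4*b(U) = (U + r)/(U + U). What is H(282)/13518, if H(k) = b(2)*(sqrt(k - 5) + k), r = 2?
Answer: -47/9012 - sqrt(277)/54072 ≈ -0.0055231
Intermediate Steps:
b(U) = -(2 + U)/(8*U) (b(U) = -(U + 2)/(4*(U + U)) = -(2 + U)/(4*(2*U)) = -(2 + U)*1/(2*U)/4 = -(2 + U)/(8*U))
H(k) = -k/4 - sqrt(-5 + k)/4 (H(k) = ((1/8)*(-2 - 1*2)/2)*(sqrt(k - 5) + k) = ((1/8)*(1/2)*(-2 - 2))*(sqrt(-5 + k) + k) = ((1/8)*(1/2)*(-4))*(k + sqrt(-5 + k)) = -(k + sqrt(-5 + k))/4 = -k/4 - sqrt(-5 + k)/4)
H(282)/13518 = (-1/4*282 - sqrt(-5 + 282)/4)/13518 = (-141/2 - sqrt(277)/4)*(1/13518) = -47/9012 - sqrt(277)/54072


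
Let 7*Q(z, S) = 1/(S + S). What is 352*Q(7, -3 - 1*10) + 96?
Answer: 8560/91 ≈ 94.066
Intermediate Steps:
Q(z, S) = 1/(14*S) (Q(z, S) = 1/(7*(S + S)) = 1/(7*((2*S))) = (1/(2*S))/7 = 1/(14*S))
352*Q(7, -3 - 1*10) + 96 = 352*(1/(14*(-3 - 1*10))) + 96 = 352*(1/(14*(-3 - 10))) + 96 = 352*((1/14)/(-13)) + 96 = 352*((1/14)*(-1/13)) + 96 = 352*(-1/182) + 96 = -176/91 + 96 = 8560/91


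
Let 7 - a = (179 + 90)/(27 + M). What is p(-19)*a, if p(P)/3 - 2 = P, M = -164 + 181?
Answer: -1989/44 ≈ -45.205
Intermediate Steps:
M = 17
p(P) = 6 + 3*P
a = 39/44 (a = 7 - (179 + 90)/(27 + 17) = 7 - 269/44 = 39/44 ≈ 0.88636)
p(-19)*a = (6 + 3*(-19))*(39/44) = (6 - 57)*(39/44) = -51*39/44 = -1989/44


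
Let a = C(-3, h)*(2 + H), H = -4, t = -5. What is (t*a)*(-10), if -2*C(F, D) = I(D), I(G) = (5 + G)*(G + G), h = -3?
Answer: -600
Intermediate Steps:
I(G) = 2*G*(5 + G) (I(G) = (5 + G)*(2*G) = 2*G*(5 + G))
C(F, D) = -D*(5 + D)
a = -12 (a = (-1*(-3)*(5 - 3))*(2 - 4) = -1*(-3)*2*(-2) = 6*(-2) = -12)
(t*a)*(-10) = -5*(-12)*(-10) = 60*(-10) = -600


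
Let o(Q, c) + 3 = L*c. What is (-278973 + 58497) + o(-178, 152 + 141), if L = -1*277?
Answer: -301640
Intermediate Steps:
L = -277
o(Q, c) = -3 - 277*c
(-278973 + 58497) + o(-178, 152 + 141) = (-278973 + 58497) + (-3 - 277*(152 + 141)) = -220476 + (-3 - 277*293) = -220476 + (-3 - 81161) = -220476 - 81164 = -301640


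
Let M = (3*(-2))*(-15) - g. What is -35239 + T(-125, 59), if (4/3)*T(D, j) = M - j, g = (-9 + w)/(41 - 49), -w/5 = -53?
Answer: -140767/4 ≈ -35192.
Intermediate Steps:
w = 265 (w = -5*(-53) = 265)
g = -32 (g = (-9 + 265)/(41 - 49) = 256/(-8) = 256*(-⅛) = -32)
M = 122 (M = (3*(-2))*(-15) - 1*(-32) = -6*(-15) + 32 = 90 + 32 = 122)
T(D, j) = 183/2 - 3*j/4 (T(D, j) = 3*(122 - j)/4 = 183/2 - 3*j/4)
-35239 + T(-125, 59) = -35239 + (183/2 - ¾*59) = -35239 + (183/2 - 177/4) = -35239 + 189/4 = -140767/4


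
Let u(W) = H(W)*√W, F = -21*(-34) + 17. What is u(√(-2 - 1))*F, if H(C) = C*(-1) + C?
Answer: 0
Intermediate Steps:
H(C) = 0 (H(C) = -C + C = 0)
F = 731 (F = 714 + 17 = 731)
u(W) = 0 (u(W) = 0*√W = 0)
u(√(-2 - 1))*F = 0*731 = 0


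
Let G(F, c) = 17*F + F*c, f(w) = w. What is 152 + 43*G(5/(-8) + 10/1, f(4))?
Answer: 68941/8 ≈ 8617.6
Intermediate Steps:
152 + 43*G(5/(-8) + 10/1, f(4)) = 152 + 43*((5/(-8) + 10/1)*(17 + 4)) = 152 + 43*((5*(-⅛) + 10*1)*21) = 152 + 43*((-5/8 + 10)*21) = 152 + 43*((75/8)*21) = 152 + 43*(1575/8) = 152 + 67725/8 = 68941/8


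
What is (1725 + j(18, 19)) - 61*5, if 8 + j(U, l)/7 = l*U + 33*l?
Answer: 8147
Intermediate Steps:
j(U, l) = -56 + 231*l + 7*U*l (j(U, l) = -56 + 7*(l*U + 33*l) = -56 + 7*(U*l + 33*l) = -56 + 7*(33*l + U*l) = -56 + (231*l + 7*U*l) = -56 + 231*l + 7*U*l)
(1725 + j(18, 19)) - 61*5 = (1725 + (-56 + 231*19 + 7*18*19)) - 61*5 = (1725 + (-56 + 4389 + 2394)) - 305 = (1725 + 6727) - 305 = 8452 - 305 = 8147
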